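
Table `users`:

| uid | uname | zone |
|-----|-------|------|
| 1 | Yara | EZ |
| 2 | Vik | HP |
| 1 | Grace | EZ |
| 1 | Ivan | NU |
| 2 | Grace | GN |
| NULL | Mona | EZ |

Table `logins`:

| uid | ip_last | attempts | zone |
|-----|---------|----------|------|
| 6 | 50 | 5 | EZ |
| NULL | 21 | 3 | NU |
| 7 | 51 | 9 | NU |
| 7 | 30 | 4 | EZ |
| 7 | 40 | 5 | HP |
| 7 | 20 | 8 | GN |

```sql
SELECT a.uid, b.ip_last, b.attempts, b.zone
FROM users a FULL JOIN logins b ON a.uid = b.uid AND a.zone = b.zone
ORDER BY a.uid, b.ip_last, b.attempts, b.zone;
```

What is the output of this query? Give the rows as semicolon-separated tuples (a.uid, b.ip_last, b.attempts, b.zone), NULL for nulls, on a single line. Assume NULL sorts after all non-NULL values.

FULL OUTER JOIN keeps every row from both sides; unmatched rows get NULL for the other side's columns.
Matching on a.uid = b.uid AND a.zone = b.zone. A NULL in a compared column never satisfies the condition.
Matched pairs: 0; unmatched a rows kept: 6; unmatched b rows kept: 6.

(1, NULL, NULL, NULL); (1, NULL, NULL, NULL); (1, NULL, NULL, NULL); (2, NULL, NULL, NULL); (2, NULL, NULL, NULL); (NULL, 20, 8, GN); (NULL, 21, 3, NU); (NULL, 30, 4, EZ); (NULL, 40, 5, HP); (NULL, 50, 5, EZ); (NULL, 51, 9, NU); (NULL, NULL, NULL, NULL)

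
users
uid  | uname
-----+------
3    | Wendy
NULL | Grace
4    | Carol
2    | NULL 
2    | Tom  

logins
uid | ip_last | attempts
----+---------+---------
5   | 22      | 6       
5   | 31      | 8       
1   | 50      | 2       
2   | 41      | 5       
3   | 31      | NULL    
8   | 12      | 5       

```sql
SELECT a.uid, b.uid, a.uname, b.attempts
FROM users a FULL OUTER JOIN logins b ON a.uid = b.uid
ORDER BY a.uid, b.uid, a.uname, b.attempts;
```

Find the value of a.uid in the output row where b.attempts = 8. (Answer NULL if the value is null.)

FULL OUTER JOIN keeps every row from both sides; unmatched rows get NULL for the other side's columns.
Matching on a.uid = b.uid. A NULL in a compared column never satisfies the condition.
Matched pairs: 3; unmatched a rows kept: 2; unmatched b rows kept: 4.

NULL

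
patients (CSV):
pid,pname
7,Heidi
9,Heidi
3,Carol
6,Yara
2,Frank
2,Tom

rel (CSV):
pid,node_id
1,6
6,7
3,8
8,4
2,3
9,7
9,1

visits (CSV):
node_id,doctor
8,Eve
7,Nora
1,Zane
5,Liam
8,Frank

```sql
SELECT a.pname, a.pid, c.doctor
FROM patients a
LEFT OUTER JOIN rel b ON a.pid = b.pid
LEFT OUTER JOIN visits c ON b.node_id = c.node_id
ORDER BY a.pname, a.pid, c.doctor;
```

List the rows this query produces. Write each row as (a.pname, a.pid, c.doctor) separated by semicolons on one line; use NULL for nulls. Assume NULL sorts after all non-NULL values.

(Carol, 3, Eve); (Carol, 3, Frank); (Frank, 2, NULL); (Heidi, 7, NULL); (Heidi, 9, Nora); (Heidi, 9, Zane); (Tom, 2, NULL); (Yara, 6, Nora)

Joins associate left-to-right: patients LEFT JOIN rel on pid gives 7 intermediate row(s).
Then LEFT JOIN `visits c` on node_id: each of those 7 rows is kept; rows whose b.node_id has no match in c get NULL for c's columns.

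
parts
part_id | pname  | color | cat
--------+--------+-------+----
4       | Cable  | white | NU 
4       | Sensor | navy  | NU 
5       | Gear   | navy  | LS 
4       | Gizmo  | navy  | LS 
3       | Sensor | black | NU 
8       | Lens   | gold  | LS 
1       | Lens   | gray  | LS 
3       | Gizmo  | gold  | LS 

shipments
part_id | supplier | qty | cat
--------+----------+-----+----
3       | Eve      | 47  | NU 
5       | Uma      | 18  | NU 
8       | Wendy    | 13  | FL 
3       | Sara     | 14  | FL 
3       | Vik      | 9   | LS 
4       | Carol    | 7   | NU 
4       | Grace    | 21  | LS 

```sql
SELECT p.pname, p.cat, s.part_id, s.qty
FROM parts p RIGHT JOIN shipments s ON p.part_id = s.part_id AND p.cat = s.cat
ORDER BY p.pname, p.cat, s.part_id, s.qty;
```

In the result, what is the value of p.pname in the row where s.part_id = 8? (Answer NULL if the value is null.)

NULL

RIGHT JOIN keeps every row from `shipments`; unmatched rows get NULL for `parts`'s columns.
Matching on p.part_id = s.part_id AND p.cat = s.cat.
- p row (part_id=4, cat=NU): matches 1 s row(s) → 1 output row(s).
- p row (part_id=4, cat=NU): matches 1 s row(s) → 1 output row(s).
- p row (part_id=5, cat=LS): no match.
- p row (part_id=4, cat=LS): matches 1 s row(s) → 1 output row(s).
- p row (part_id=3, cat=NU): matches 1 s row(s) → 1 output row(s).
- p row (part_id=8, cat=LS): no match.
- p row (part_id=1, cat=LS): no match.
- p row (part_id=3, cat=LS): matches 1 s row(s) → 1 output row(s).
- 3 s row(s) had no p match → kept, p columns NULL.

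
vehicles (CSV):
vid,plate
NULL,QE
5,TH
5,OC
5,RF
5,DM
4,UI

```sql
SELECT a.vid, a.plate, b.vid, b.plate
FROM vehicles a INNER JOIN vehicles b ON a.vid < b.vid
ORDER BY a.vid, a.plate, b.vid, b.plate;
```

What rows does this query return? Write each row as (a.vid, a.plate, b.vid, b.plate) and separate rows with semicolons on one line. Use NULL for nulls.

INNER JOIN keeps only pairs where the ON condition holds.
Matching on a.vid < b.vid. A NULL in a compared column never satisfies the condition.
- a (vid=NULL) has no partner → excluded.
- a (vid=5) has no partner → excluded.
- a (vid=5) has no partner → excluded.
- a (vid=5) has no partner → excluded.
- a (vid=5) has no partner → excluded.
- a (vid=4) pairs with 4 row(s) of b.
After projecting and ordering:
a.vid | a.plate | b.vid | b.plate
4 | UI | 5 | DM
4 | UI | 5 | OC
4 | UI | 5 | RF
4 | UI | 5 | TH

(4, UI, 5, DM); (4, UI, 5, OC); (4, UI, 5, RF); (4, UI, 5, TH)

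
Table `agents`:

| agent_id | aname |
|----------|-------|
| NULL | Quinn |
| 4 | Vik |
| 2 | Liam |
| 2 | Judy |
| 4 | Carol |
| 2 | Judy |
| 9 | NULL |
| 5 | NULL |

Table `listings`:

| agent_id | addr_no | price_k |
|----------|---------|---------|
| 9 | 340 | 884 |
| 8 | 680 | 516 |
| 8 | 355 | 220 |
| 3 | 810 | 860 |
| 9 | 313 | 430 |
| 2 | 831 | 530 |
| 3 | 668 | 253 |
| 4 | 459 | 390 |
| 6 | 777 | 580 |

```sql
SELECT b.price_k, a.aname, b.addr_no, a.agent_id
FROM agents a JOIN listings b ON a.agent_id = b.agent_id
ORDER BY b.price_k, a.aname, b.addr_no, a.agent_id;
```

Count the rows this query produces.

INNER JOIN keeps only pairs where the ON condition holds.
Matching on a.agent_id = b.agent_id. A NULL in a compared column never satisfies the condition.
- agent_id=NULL: no matching b row, dropped.
- agent_id=4: 1 matching b row(s), so 1 row(s) emitted.
- agent_id=2: 1 matching b row(s), so 1 row(s) emitted.
- agent_id=2: 1 matching b row(s), so 1 row(s) emitted.
- agent_id=4: 1 matching b row(s), so 1 row(s) emitted.
- agent_id=2: 1 matching b row(s), so 1 row(s) emitted.
- agent_id=9: 2 matching b row(s), so 2 row(s) emitted.
- agent_id=5: no matching b row, dropped.
Total: 7 rows.

7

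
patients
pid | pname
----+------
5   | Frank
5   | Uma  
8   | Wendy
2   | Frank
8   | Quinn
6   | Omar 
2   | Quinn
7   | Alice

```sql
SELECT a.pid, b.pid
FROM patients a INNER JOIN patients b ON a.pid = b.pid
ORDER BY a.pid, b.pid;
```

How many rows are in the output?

INNER JOIN keeps only pairs where the ON condition holds.
Matching on a.pid = b.pid.
- a row (pid=5): matches 2 b row(s) → 2 output row(s).
- a row (pid=5): matches 2 b row(s) → 2 output row(s).
- a row (pid=8): matches 2 b row(s) → 2 output row(s).
- a row (pid=2): matches 2 b row(s) → 2 output row(s).
- a row (pid=8): matches 2 b row(s) → 2 output row(s).
- a row (pid=6): matches 1 b row(s) → 1 output row(s).
- a row (pid=2): matches 2 b row(s) → 2 output row(s).
- a row (pid=7): matches 1 b row(s) → 1 output row(s).
Total: 14 rows.

14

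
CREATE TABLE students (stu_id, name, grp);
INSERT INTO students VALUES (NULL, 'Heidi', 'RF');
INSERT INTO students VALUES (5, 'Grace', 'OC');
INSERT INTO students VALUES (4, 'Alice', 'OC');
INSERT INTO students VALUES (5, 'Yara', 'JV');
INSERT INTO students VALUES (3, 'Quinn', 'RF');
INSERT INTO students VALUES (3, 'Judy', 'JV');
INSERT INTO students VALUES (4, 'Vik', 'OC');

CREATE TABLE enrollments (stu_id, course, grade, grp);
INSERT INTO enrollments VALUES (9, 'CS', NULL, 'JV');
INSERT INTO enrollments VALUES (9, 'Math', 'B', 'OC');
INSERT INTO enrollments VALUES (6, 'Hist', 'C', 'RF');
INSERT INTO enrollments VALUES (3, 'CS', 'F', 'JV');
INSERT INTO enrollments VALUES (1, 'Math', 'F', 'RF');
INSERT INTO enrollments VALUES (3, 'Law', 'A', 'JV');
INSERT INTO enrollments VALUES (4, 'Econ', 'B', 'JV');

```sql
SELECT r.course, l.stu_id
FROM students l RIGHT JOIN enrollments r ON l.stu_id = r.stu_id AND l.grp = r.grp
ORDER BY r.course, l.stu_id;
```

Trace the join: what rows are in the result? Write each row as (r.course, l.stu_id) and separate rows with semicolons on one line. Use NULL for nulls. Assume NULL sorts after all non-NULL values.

(CS, 3); (CS, NULL); (Econ, NULL); (Hist, NULL); (Law, 3); (Math, NULL); (Math, NULL)

RIGHT JOIN keeps every row from `enrollments`; unmatched rows get NULL for `students`'s columns.
Matching on l.stu_id = r.stu_id AND l.grp = r.grp. A NULL in a compared column never satisfies the condition.
Matched pairs: 2; unmatched r rows kept: 5.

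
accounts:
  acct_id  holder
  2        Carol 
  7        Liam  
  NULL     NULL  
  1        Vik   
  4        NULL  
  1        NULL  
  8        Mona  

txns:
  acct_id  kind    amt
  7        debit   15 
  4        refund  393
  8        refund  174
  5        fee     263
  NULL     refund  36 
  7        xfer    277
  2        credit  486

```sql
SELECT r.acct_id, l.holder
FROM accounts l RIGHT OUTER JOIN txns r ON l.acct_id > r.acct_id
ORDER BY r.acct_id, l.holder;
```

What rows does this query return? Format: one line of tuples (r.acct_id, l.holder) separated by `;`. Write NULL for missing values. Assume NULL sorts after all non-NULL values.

(2, Liam); (2, Mona); (2, NULL); (4, Liam); (4, Mona); (5, Liam); (5, Mona); (7, Mona); (7, Mona); (8, NULL); (NULL, NULL)

RIGHT JOIN keeps every row from `txns`; unmatched rows get NULL for `accounts`'s columns.
Matching on l.acct_id > r.acct_id. A NULL in a compared column never satisfies the condition.
- l[0] acct_id=2 → no match.
- l[1] acct_id=7 → 3 match(es) in r → 3 row(s).
- l[2] acct_id=NULL → no match.
- l[3] acct_id=1 → no match.
- l[4] acct_id=4 → 1 match(es) in r → 1 row(s).
- l[5] acct_id=1 → no match.
- l[6] acct_id=8 → 5 match(es) in r → 5 row(s).
- plus 2 unmatched r row(s), each kept with NULL l columns.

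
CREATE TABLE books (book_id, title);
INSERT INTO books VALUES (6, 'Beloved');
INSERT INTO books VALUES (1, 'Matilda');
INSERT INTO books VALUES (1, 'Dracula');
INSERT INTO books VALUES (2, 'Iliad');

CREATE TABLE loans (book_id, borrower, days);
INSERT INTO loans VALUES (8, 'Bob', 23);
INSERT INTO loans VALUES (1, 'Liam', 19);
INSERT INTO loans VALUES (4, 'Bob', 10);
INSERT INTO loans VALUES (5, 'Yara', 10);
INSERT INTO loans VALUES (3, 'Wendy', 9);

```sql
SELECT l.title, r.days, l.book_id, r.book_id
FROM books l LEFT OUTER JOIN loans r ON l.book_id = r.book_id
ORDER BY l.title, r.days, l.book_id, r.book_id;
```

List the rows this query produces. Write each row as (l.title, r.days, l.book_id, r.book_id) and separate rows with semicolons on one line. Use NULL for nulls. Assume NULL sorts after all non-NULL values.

(Beloved, NULL, 6, NULL); (Dracula, 19, 1, 1); (Iliad, NULL, 2, NULL); (Matilda, 19, 1, 1)

LEFT JOIN keeps every row from `books`; unmatched rows get NULL for `loans`'s columns.
Matching on l.book_id = r.book_id.
Matched pairs: 2; unmatched l rows kept: 2.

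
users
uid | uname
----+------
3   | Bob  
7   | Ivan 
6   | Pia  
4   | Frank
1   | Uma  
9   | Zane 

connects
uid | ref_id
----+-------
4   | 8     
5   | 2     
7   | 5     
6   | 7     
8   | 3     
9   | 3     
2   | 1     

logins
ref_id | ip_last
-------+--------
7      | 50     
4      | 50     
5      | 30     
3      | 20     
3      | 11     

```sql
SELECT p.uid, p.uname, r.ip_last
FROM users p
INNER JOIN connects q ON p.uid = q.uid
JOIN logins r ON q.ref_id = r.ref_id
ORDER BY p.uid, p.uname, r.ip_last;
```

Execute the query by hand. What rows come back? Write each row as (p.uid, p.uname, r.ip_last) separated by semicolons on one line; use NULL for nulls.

Step 1 — p INNER JOIN q on uid → 4 row(s).
Then INNER JOIN `logins r` on ref_id: keep only rows whose q.ref_id appears in r.

(6, Pia, 50); (7, Ivan, 30); (9, Zane, 11); (9, Zane, 20)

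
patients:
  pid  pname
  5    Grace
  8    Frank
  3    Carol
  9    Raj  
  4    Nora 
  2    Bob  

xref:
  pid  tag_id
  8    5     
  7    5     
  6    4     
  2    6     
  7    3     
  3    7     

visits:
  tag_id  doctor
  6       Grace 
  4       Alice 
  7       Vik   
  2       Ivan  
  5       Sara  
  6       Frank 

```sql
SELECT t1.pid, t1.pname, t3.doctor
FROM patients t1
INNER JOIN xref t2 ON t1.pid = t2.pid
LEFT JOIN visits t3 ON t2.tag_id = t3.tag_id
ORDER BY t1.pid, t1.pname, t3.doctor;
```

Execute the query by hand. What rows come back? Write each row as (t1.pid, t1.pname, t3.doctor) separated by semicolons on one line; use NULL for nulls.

(2, Bob, Frank); (2, Bob, Grace); (3, Carol, Vik); (8, Frank, Sara)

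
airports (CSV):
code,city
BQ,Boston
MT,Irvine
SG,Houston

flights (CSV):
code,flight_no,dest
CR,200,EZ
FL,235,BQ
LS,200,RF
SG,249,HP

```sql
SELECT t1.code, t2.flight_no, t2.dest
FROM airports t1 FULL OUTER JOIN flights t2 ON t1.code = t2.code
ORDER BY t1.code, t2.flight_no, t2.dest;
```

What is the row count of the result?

6

FULL OUTER JOIN keeps every row from both sides; unmatched rows get NULL for the other side's columns.
Matching on t1.code = t2.code.
Matched pairs: 1; unmatched t1 rows kept: 2; unmatched t2 rows kept: 3.
Total: 1 matched + 5 padded = 6 rows.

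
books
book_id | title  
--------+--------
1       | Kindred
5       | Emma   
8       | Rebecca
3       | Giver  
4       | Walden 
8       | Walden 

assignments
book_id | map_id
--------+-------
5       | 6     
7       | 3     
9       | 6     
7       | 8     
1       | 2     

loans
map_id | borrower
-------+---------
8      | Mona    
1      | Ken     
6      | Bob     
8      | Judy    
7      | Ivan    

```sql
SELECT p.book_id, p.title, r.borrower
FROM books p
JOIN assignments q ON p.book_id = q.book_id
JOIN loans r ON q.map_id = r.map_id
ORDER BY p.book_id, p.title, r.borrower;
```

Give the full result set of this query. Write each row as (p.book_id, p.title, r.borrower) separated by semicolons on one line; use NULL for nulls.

Step 1 — p INNER JOIN q on book_id → 2 row(s).
Then INNER JOIN `loans r` on map_id: keep only rows whose q.map_id appears in r.

(5, Emma, Bob)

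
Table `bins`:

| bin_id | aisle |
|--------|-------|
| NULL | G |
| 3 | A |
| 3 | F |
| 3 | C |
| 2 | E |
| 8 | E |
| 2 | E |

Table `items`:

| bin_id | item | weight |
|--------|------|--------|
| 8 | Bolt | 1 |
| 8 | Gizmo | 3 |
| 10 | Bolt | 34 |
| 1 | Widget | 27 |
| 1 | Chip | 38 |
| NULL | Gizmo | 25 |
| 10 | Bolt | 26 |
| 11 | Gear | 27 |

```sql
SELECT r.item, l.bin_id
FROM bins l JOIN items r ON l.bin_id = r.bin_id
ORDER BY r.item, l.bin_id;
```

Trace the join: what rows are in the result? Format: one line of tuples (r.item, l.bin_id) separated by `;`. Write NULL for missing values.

(Bolt, 8); (Gizmo, 8)

INNER JOIN keeps only pairs where the ON condition holds.
Matching on l.bin_id = r.bin_id. A NULL in a compared column never satisfies the condition.
- l row (bin_id=NULL): no match → dropped.
- l row (bin_id=3): no match → dropped.
- l row (bin_id=3): no match → dropped.
- l row (bin_id=3): no match → dropped.
- l row (bin_id=2): no match → dropped.
- l row (bin_id=8): matches 2 r row(s) → 2 output row(s).
- l row (bin_id=2): no match → dropped.
After projecting and ordering:
r.item | l.bin_id
Bolt | 8
Gizmo | 8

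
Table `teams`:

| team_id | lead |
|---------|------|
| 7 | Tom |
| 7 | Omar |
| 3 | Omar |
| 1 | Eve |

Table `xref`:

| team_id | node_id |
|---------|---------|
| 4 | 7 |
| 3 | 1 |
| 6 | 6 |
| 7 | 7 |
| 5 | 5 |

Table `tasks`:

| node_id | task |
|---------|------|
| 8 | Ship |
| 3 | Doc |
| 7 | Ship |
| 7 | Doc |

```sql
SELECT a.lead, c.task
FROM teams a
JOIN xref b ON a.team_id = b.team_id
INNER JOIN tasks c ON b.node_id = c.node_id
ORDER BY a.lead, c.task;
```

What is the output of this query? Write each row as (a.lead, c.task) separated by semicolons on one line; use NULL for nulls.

Step 1 — a INNER JOIN b on team_id → 3 row(s).
Then INNER JOIN `tasks c` on node_id: keep only rows whose b.node_id appears in c.

(Omar, Doc); (Omar, Ship); (Tom, Doc); (Tom, Ship)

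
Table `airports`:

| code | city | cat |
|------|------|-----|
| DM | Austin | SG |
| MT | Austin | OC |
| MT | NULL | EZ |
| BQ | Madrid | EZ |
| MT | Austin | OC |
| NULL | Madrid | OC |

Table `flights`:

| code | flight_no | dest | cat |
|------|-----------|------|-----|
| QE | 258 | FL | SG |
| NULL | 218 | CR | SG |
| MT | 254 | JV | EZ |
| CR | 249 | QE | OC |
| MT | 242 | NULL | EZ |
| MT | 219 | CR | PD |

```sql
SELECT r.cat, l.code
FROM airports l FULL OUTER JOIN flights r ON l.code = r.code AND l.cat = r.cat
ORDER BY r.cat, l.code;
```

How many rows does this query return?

FULL OUTER JOIN keeps every row from both sides; unmatched rows get NULL for the other side's columns.
Matching on l.code = r.code AND l.cat = r.cat. A NULL in a compared column never satisfies the condition.
Matched pairs: 2; unmatched l rows kept: 5; unmatched r rows kept: 4.
Total: 2 matched + 9 padded = 11 rows.

11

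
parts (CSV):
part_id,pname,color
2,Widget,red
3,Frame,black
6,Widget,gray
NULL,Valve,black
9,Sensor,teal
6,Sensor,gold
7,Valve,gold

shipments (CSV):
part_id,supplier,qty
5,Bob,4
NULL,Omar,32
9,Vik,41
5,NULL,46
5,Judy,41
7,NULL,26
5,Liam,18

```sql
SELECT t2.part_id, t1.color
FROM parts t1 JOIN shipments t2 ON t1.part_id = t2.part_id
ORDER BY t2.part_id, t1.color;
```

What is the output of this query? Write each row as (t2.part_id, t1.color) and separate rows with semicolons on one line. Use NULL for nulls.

INNER JOIN keeps only pairs where the ON condition holds.
Matching on t1.part_id = t2.part_id. A NULL in a compared column never satisfies the condition.
- t1 row (part_id=2): no match → dropped.
- t1 row (part_id=3): no match → dropped.
- t1 row (part_id=6): no match → dropped.
- t1 row (part_id=NULL): no match → dropped.
- t1 row (part_id=9): matches 1 t2 row(s) → 1 output row(s).
- t1 row (part_id=6): no match → dropped.
- t1 row (part_id=7): matches 1 t2 row(s) → 1 output row(s).
After projecting and ordering:
t2.part_id | t1.color
7 | gold
9 | teal

(7, gold); (9, teal)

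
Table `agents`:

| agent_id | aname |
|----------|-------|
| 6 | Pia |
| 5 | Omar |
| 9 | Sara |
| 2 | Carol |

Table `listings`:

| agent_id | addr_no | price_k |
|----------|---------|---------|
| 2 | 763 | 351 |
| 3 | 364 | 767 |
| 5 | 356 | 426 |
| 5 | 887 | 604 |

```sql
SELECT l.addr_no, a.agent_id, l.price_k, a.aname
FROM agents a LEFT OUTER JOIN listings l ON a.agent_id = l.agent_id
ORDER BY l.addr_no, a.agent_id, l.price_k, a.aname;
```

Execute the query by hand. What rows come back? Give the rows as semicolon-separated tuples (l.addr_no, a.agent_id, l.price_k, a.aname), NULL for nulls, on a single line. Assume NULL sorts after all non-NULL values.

LEFT JOIN keeps every row from `agents`; unmatched rows get NULL for `listings`'s columns.
Matching on a.agent_id = l.agent_id.
Matched pairs: 3; unmatched a rows kept: 2.

(356, 5, 426, Omar); (763, 2, 351, Carol); (887, 5, 604, Omar); (NULL, 6, NULL, Pia); (NULL, 9, NULL, Sara)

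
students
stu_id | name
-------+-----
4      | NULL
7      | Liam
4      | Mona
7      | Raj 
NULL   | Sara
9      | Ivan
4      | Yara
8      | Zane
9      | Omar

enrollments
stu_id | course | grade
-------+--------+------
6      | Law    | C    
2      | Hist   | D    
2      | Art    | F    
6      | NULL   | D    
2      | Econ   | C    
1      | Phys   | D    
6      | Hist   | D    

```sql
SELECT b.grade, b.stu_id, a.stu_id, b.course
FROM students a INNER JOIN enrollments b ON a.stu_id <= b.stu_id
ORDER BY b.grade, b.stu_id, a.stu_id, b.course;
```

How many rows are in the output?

INNER JOIN keeps only pairs where the ON condition holds.
Matching on a.stu_id <= b.stu_id. A NULL in a compared column never satisfies the condition.
- stu_id=4: 3 matching b row(s), so 3 row(s) emitted.
- stu_id=7: no matching b row, dropped.
- stu_id=4: 3 matching b row(s), so 3 row(s) emitted.
- stu_id=7: no matching b row, dropped.
- stu_id=NULL: no matching b row, dropped.
- stu_id=9: no matching b row, dropped.
- stu_id=4: 3 matching b row(s), so 3 row(s) emitted.
- stu_id=8: no matching b row, dropped.
- stu_id=9: no matching b row, dropped.
Total: 9 rows.

9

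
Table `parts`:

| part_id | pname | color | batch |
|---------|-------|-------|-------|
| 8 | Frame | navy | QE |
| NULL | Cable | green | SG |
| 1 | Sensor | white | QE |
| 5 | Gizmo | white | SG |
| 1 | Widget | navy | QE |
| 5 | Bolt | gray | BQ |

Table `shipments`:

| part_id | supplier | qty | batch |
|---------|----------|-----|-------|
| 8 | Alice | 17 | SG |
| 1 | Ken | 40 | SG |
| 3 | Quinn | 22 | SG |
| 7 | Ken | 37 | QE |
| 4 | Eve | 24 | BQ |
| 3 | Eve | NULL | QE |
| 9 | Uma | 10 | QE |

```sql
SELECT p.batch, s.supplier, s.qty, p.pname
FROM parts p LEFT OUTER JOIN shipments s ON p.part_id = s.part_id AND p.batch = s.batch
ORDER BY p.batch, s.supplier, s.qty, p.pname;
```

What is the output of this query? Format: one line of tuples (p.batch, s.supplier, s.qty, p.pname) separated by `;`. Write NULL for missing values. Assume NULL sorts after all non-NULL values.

(BQ, NULL, NULL, Bolt); (QE, NULL, NULL, Frame); (QE, NULL, NULL, Sensor); (QE, NULL, NULL, Widget); (SG, NULL, NULL, Cable); (SG, NULL, NULL, Gizmo)

LEFT JOIN keeps every row from `parts`; unmatched rows get NULL for `shipments`'s columns.
Matching on p.part_id = s.part_id AND p.batch = s.batch. A NULL in a compared column never satisfies the condition.
- p[0] part_id=8, batch=QE → no match; kept with NULLs on the s side.
- p[1] part_id=NULL, batch=SG → no match; kept with NULLs on the s side.
- p[2] part_id=1, batch=QE → no match; kept with NULLs on the s side.
- p[3] part_id=5, batch=SG → no match; kept with NULLs on the s side.
- p[4] part_id=1, batch=QE → no match; kept with NULLs on the s side.
- p[5] part_id=5, batch=BQ → no match; kept with NULLs on the s side.
After projecting and ordering:
p.batch | s.supplier | s.qty | p.pname
BQ | NULL | NULL | Bolt
QE | NULL | NULL | Frame
QE | NULL | NULL | Sensor
QE | NULL | NULL | Widget
SG | NULL | NULL | Cable
SG | NULL | NULL | Gizmo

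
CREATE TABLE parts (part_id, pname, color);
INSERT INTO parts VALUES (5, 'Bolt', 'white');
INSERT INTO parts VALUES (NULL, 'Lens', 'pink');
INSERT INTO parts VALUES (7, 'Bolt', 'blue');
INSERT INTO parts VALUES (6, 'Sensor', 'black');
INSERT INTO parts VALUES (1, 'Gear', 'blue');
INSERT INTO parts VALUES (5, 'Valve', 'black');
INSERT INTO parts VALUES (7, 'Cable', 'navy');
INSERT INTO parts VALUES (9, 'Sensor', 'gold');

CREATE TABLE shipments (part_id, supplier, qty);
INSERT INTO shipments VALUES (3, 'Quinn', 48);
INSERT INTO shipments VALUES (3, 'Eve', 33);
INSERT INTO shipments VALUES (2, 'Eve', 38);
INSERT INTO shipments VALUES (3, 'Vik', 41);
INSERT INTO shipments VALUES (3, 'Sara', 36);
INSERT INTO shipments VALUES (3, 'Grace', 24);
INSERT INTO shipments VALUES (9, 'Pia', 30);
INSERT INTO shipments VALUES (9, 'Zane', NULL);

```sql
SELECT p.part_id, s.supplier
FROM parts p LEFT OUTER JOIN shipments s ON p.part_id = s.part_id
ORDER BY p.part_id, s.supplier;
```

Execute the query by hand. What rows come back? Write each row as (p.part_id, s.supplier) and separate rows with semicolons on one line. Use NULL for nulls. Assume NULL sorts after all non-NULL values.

(1, NULL); (5, NULL); (5, NULL); (6, NULL); (7, NULL); (7, NULL); (9, Pia); (9, Zane); (NULL, NULL)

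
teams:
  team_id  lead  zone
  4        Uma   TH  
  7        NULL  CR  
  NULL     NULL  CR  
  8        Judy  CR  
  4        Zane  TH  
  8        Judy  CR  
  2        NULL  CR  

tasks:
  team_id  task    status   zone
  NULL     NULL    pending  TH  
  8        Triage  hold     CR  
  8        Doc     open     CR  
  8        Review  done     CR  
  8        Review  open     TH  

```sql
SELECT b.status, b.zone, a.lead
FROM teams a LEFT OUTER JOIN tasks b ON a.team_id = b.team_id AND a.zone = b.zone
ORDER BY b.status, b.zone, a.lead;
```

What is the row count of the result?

LEFT JOIN keeps every row from `teams`; unmatched rows get NULL for `tasks`'s columns.
Matching on a.team_id = b.team_id AND a.zone = b.zone. A NULL in a compared column never satisfies the condition.
- a[0] team_id=4, zone=TH → no match; kept with NULLs on the b side.
- a[1] team_id=7, zone=CR → no match; kept with NULLs on the b side.
- a[2] team_id=NULL, zone=CR → no match; kept with NULLs on the b side.
- a[3] team_id=8, zone=CR → 3 match(es) in b → 3 row(s).
- a[4] team_id=4, zone=TH → no match; kept with NULLs on the b side.
- a[5] team_id=8, zone=CR → 3 match(es) in b → 3 row(s).
- a[6] team_id=2, zone=CR → no match; kept with NULLs on the b side.
Total: 6 matched + 5 padded = 11 rows.

11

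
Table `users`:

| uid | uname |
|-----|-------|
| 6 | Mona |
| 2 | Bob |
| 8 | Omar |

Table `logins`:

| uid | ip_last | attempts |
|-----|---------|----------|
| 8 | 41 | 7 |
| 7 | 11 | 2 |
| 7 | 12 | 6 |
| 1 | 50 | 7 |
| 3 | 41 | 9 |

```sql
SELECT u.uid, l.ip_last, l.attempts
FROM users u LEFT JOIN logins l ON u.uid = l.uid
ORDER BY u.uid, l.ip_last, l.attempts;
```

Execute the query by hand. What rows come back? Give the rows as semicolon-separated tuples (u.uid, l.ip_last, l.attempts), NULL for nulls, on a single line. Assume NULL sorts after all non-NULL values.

(2, NULL, NULL); (6, NULL, NULL); (8, 41, 7)

LEFT JOIN keeps every row from `users`; unmatched rows get NULL for `logins`'s columns.
Matching on u.uid = l.uid.
Matched pairs: 1; unmatched u rows kept: 2.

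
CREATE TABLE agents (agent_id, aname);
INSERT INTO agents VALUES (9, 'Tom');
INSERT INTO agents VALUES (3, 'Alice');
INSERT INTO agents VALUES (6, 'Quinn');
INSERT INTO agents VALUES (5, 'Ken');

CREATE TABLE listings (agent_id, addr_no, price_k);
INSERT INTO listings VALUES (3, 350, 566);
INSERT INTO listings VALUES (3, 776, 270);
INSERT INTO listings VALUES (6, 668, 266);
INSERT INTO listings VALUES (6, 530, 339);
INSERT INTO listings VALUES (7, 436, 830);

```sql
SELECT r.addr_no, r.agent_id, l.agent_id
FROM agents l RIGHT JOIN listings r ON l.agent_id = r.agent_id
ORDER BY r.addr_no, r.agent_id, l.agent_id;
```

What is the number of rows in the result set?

RIGHT JOIN keeps every row from `listings`; unmatched rows get NULL for `agents`'s columns.
Matching on l.agent_id = r.agent_id.
Matched pairs: 4; unmatched r rows kept: 1.
Total: 4 matched + 1 padded = 5 rows.

5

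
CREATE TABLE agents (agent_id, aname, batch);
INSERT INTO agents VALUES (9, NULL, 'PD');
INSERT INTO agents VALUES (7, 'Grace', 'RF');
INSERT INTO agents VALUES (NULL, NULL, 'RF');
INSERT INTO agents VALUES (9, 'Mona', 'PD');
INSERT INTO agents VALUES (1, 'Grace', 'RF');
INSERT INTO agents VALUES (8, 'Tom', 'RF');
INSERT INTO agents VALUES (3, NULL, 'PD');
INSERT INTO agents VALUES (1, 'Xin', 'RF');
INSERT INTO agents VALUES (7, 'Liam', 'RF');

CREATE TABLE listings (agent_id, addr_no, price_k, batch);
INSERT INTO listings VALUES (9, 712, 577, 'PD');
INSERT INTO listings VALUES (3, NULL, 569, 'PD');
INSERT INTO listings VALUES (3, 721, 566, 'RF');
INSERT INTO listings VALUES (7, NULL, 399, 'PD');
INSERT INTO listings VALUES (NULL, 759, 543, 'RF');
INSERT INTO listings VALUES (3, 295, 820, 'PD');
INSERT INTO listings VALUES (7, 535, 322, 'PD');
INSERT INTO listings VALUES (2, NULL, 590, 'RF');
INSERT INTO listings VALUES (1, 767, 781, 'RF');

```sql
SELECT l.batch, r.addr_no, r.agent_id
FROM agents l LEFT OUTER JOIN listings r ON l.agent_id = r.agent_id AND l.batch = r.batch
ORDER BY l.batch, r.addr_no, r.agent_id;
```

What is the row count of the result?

10

LEFT JOIN keeps every row from `agents`; unmatched rows get NULL for `listings`'s columns.
Matching on l.agent_id = r.agent_id AND l.batch = r.batch. A NULL in a compared column never satisfies the condition.
Matched pairs: 6; unmatched l rows kept: 4.
Total: 6 matched + 4 padded = 10 rows.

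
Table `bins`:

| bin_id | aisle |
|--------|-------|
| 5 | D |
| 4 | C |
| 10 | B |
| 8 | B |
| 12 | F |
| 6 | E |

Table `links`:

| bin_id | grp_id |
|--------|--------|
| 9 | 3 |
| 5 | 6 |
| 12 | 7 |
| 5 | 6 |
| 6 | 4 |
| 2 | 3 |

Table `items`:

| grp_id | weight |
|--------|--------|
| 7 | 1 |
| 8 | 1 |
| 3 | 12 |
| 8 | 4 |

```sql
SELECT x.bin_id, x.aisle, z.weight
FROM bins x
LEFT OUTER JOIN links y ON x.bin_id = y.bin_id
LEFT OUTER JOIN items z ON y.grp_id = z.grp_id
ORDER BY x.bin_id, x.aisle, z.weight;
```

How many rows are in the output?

7

Step 1 — x LEFT JOIN y on bin_id → 7 row(s).
Then LEFT JOIN `items z` on grp_id: each of those 7 rows is kept; rows whose y.grp_id has no match in z get NULL for z's columns.
Result: 7 row(s).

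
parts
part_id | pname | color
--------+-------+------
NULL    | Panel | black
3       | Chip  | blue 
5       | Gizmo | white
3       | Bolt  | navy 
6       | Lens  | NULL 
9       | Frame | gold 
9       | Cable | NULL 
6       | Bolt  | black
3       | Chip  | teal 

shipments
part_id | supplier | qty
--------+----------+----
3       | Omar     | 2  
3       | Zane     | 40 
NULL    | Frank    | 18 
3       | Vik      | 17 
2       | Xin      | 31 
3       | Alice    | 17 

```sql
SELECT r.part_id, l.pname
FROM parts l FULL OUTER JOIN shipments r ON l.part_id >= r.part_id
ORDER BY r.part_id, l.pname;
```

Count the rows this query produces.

42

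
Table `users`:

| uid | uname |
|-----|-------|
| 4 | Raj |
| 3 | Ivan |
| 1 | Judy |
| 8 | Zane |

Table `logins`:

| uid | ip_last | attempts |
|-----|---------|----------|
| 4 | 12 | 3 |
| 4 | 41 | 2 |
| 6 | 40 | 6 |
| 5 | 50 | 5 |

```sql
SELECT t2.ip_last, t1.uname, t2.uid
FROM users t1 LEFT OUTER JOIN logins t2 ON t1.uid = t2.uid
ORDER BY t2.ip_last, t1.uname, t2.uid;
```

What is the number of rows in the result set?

LEFT JOIN keeps every row from `users`; unmatched rows get NULL for `logins`'s columns.
Matching on t1.uid = t2.uid.
- t1 row (uid=4): matches 2 t2 row(s) → 2 output row(s).
- t1 row (uid=3): no match → kept, t2 columns NULL.
- t1 row (uid=1): no match → kept, t2 columns NULL.
- t1 row (uid=8): no match → kept, t2 columns NULL.
Total: 2 matched + 3 padded = 5 rows.

5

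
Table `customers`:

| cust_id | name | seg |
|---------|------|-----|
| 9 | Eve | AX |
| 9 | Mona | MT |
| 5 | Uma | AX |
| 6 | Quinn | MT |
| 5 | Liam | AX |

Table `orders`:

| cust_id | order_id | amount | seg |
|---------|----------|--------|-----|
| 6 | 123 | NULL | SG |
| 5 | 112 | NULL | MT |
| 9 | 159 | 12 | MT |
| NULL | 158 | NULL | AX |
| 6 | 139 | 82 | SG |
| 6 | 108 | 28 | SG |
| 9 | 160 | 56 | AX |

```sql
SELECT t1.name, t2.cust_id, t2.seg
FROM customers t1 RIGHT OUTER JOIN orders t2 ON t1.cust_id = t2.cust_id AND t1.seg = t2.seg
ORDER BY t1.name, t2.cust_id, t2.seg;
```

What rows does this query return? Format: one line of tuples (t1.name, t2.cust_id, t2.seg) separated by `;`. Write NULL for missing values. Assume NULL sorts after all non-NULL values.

(Eve, 9, AX); (Mona, 9, MT); (NULL, 5, MT); (NULL, 6, SG); (NULL, 6, SG); (NULL, 6, SG); (NULL, NULL, AX)

RIGHT JOIN keeps every row from `orders`; unmatched rows get NULL for `customers`'s columns.
Matching on t1.cust_id = t2.cust_id AND t1.seg = t2.seg. A NULL in a compared column never satisfies the condition.
- t1 row (cust_id=9, seg=AX): matches 1 t2 row(s) → 1 output row(s).
- t1 row (cust_id=9, seg=MT): matches 1 t2 row(s) → 1 output row(s).
- t1 row (cust_id=5, seg=AX): no match.
- t1 row (cust_id=6, seg=MT): no match.
- t1 row (cust_id=5, seg=AX): no match.
- 5 t2 row(s) had no t1 match → kept, t1 columns NULL.
After projecting and ordering:
t1.name | t2.cust_id | t2.seg
Eve | 9 | AX
Mona | 9 | MT
NULL | 5 | MT
NULL | 6 | SG
NULL | 6 | SG
NULL | 6 | SG
NULL | NULL | AX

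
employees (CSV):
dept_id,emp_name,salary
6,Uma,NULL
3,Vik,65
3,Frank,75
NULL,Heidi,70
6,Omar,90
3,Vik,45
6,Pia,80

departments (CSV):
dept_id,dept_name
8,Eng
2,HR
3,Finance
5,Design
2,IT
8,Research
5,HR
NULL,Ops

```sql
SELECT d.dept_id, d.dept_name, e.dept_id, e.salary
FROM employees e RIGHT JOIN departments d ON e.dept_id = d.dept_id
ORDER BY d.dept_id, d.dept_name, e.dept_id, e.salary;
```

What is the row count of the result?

RIGHT JOIN keeps every row from `departments`; unmatched rows get NULL for `employees`'s columns.
Matching on e.dept_id = d.dept_id. A NULL in a compared column never satisfies the condition.
- e row (dept_id=6): no match.
- e row (dept_id=3): matches 1 d row(s) → 1 output row(s).
- e row (dept_id=3): matches 1 d row(s) → 1 output row(s).
- e row (dept_id=NULL): no match.
- e row (dept_id=6): no match.
- e row (dept_id=3): matches 1 d row(s) → 1 output row(s).
- e row (dept_id=6): no match.
- 7 row(s) from d found no e partner → padded with NULL.
Total: 3 matched + 7 padded = 10 rows.

10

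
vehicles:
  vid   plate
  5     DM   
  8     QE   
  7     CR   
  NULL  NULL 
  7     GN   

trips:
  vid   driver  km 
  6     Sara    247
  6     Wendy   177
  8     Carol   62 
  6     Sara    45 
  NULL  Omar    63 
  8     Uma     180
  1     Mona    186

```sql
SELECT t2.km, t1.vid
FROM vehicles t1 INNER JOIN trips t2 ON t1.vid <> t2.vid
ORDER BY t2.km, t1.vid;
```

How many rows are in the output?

INNER JOIN keeps only pairs where the ON condition holds.
Matching on t1.vid <> t2.vid. A NULL in a compared column never satisfies the condition.
- vid=5: 6 matching t2 row(s), so 6 row(s) emitted.
- vid=8: 4 matching t2 row(s), so 4 row(s) emitted.
- vid=7: 6 matching t2 row(s), so 6 row(s) emitted.
- vid=NULL: no matching t2 row, dropped.
- vid=7: 6 matching t2 row(s), so 6 row(s) emitted.
Total: 22 rows.

22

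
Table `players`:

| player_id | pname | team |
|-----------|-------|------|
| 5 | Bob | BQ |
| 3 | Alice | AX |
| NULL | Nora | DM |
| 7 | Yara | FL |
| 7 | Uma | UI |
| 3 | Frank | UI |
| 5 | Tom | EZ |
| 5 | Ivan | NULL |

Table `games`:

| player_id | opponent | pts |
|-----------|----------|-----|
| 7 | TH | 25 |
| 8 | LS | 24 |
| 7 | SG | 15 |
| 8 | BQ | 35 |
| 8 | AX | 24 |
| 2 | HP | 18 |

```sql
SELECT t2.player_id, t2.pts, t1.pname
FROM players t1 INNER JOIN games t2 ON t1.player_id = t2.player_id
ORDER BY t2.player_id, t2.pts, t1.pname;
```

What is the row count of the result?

4

INNER JOIN keeps only pairs where the ON condition holds.
Matching on t1.player_id = t2.player_id. A NULL in a compared column never satisfies the condition.
- t1 row (player_id=5): no match → dropped.
- t1 row (player_id=3): no match → dropped.
- t1 row (player_id=NULL): no match → dropped.
- t1 row (player_id=7): matches 2 t2 row(s) → 2 output row(s).
- t1 row (player_id=7): matches 2 t2 row(s) → 2 output row(s).
- t1 row (player_id=3): no match → dropped.
- t1 row (player_id=5): no match → dropped.
- t1 row (player_id=5): no match → dropped.
Total: 4 rows.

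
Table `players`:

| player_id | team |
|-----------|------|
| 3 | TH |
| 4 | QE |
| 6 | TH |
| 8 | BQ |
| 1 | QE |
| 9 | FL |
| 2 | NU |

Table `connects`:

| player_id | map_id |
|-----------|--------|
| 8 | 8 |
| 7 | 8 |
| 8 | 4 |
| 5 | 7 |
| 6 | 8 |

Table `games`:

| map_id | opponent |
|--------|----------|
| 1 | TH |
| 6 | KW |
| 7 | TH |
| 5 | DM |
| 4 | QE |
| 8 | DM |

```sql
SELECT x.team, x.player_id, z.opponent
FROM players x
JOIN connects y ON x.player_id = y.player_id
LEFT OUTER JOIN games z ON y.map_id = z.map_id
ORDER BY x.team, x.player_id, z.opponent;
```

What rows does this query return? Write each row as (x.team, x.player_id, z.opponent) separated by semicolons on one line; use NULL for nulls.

(BQ, 8, DM); (BQ, 8, QE); (TH, 6, DM)

Evaluate left to right. First `players x INNER JOIN connects y` on player_id: 3 row(s).
Then LEFT JOIN `games z` on map_id: each of those 3 rows is kept; rows whose y.map_id has no match in z get NULL for z's columns.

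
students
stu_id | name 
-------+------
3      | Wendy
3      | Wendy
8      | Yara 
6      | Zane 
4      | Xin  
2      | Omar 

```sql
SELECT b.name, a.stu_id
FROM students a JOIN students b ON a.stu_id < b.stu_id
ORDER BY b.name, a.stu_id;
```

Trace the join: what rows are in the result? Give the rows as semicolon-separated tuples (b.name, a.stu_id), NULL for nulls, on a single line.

(Wendy, 2); (Wendy, 2); (Xin, 2); (Xin, 3); (Xin, 3); (Yara, 2); (Yara, 3); (Yara, 3); (Yara, 4); (Yara, 6); (Zane, 2); (Zane, 3); (Zane, 3); (Zane, 4)

INNER JOIN keeps only pairs where the ON condition holds.
Matching on a.stu_id < b.stu_id.
- a (stu_id=3) pairs with 3 row(s) of b.
- a (stu_id=3) pairs with 3 row(s) of b.
- a (stu_id=8) has no partner → excluded.
- a (stu_id=6) pairs with 1 row(s) of b.
- a (stu_id=4) pairs with 2 row(s) of b.
- a (stu_id=2) pairs with 5 row(s) of b.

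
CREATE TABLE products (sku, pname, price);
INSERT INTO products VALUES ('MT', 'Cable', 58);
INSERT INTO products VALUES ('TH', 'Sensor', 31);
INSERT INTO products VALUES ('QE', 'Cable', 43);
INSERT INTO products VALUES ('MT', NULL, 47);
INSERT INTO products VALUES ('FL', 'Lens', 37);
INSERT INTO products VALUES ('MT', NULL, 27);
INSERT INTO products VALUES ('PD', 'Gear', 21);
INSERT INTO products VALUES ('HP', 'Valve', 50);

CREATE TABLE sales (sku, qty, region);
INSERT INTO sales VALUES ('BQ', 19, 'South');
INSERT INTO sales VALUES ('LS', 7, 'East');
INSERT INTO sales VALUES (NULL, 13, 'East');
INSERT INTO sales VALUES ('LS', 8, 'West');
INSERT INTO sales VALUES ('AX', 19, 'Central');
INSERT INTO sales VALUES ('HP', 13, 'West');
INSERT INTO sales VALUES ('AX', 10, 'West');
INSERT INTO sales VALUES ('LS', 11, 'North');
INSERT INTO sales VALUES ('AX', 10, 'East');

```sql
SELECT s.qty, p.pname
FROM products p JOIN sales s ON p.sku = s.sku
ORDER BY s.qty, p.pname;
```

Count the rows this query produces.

INNER JOIN keeps only pairs where the ON condition holds.
Matching on p.sku = s.sku. A NULL in a compared column never satisfies the condition.
- p[0] sku=MT → no match; dropped.
- p[1] sku=TH → no match; dropped.
- p[2] sku=QE → no match; dropped.
- p[3] sku=MT → no match; dropped.
- p[4] sku=FL → no match; dropped.
- p[5] sku=MT → no match; dropped.
- p[6] sku=PD → no match; dropped.
- p[7] sku=HP → 1 match(es) in s → 1 row(s).
Total: 1 rows.

1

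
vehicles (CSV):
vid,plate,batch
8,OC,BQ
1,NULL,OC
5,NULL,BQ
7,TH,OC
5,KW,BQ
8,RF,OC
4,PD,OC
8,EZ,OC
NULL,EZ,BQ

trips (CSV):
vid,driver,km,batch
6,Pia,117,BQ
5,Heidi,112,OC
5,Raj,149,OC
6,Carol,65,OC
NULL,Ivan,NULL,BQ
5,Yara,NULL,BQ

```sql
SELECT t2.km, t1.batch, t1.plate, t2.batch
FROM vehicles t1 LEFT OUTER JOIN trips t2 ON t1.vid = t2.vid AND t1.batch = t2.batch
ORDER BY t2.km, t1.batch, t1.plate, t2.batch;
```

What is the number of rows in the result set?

LEFT JOIN keeps every row from `vehicles`; unmatched rows get NULL for `trips`'s columns.
Matching on t1.vid = t2.vid AND t1.batch = t2.batch. A NULL in a compared column never satisfies the condition.
- t1[0] vid=8, batch=BQ → no match; kept with NULLs on the t2 side.
- t1[1] vid=1, batch=OC → no match; kept with NULLs on the t2 side.
- t1[2] vid=5, batch=BQ → 1 match(es) in t2 → 1 row(s).
- t1[3] vid=7, batch=OC → no match; kept with NULLs on the t2 side.
- t1[4] vid=5, batch=BQ → 1 match(es) in t2 → 1 row(s).
- t1[5] vid=8, batch=OC → no match; kept with NULLs on the t2 side.
- t1[6] vid=4, batch=OC → no match; kept with NULLs on the t2 side.
- t1[7] vid=8, batch=OC → no match; kept with NULLs on the t2 side.
- t1[8] vid=NULL, batch=BQ → no match; kept with NULLs on the t2 side.
Total: 2 matched + 7 padded = 9 rows.

9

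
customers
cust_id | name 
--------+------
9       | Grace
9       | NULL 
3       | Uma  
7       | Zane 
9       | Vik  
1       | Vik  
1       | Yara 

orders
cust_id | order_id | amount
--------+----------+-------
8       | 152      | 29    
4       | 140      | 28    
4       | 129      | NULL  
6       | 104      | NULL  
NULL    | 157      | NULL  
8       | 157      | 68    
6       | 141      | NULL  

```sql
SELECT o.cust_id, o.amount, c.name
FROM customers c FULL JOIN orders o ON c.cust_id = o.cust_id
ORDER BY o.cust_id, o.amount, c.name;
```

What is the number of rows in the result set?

14

FULL OUTER JOIN keeps every row from both sides; unmatched rows get NULL for the other side's columns.
Matching on c.cust_id = o.cust_id. A NULL in a compared column never satisfies the condition.
Matched pairs: 0; unmatched c rows kept: 7; unmatched o rows kept: 7.
Total: 0 matched + 14 padded = 14 rows.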